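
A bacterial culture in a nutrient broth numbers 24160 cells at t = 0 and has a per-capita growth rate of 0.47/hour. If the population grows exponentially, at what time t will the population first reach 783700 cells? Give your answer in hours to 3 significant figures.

7.40 hours

Set N₀·e^(rt) = 783700: e^(0.47·t) = 783700/24160 = 32.438.
0.47·t = ln(32.438) = 3.4793, so t = 3.4793/0.47 = 7.4028.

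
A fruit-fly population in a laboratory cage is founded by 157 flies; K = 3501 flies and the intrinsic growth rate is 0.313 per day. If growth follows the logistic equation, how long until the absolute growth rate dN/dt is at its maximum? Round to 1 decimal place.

Logistic growth is fastest at N = K/2 = 1750.5.
A = (K − N₀)/N₀ = 21.299. Set K/(1 + A·e^(−rt)) = K/2 → A·e^(−rt) = 1.
e^(−0.313t) = 1/21.299 = 0.0469498, so t = ln(21.299)/0.313 = 3.0587/0.313 = 9.7721.

9.8 days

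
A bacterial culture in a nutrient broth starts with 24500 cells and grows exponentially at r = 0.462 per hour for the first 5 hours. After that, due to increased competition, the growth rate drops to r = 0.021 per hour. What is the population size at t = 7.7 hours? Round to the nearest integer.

Phase 1: N(5) = 24500·e^(0.462×5) = 24500·e^2.31 = 246823.
Phase 2 runs for 7.7 − 5 = 2.7 hours at r = 0.021.
N(7.7) = 246823·e^(0.021×2.7) = 246823·e^0.0567 = 261223.

261223 cells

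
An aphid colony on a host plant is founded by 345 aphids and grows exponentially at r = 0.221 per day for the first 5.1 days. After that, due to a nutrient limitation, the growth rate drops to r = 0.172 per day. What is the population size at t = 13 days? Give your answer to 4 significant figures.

4144 aphids

Phase 1: N(5.1) = 345·e^(0.221×5.1) = 345·e^1.127 = 1064.91.
Phase 2 runs for 13 − 5.1 = 7.9 days at r = 0.172.
N(13) = 1064.91·e^(0.172×7.9) = 1064.91·e^1.359 = 4144.11.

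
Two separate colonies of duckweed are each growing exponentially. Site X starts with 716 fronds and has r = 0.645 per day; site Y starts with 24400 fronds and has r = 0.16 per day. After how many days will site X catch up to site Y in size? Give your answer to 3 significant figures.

7.28 days

Set 716·e^(0.645t) = 24400·e^(0.16t).
e^((0.645 − 0.16)t) = 24400/716 → e^(0.485·t) = 34.078.
0.485·t = ln(34.078) = 3.5287, so t = 3.5287/0.485 = 7.2756.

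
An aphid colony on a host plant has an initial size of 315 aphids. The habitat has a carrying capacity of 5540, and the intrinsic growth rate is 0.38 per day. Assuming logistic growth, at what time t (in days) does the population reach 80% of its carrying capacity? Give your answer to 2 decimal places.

11.04 days

A = (K − N₀)/N₀ = (5540 − 315)/315 = 16.587.
Solve 5540/(1 + 16.587·e^(−0.38t)) = 4432: 1 + 16.587·e^(−0.38t) = 1.25, so e^(−0.38t) = 0.0150718.
−0.38·t = ln(0.0150718) = -4.1949, so t = 4.1949/0.38 = 11.039.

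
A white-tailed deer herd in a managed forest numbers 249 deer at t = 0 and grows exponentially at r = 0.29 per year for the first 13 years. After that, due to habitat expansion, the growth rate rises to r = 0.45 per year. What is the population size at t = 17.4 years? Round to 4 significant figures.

Phase 1: N(13) = 249·e^(0.29×13) = 249·e^3.77 = 10801.6.
Phase 2 runs for 17.4 − 13 = 4.4 years at r = 0.45.
N(17.4) = 10801.6·e^(0.45×4.4) = 10801.6·e^1.98 = 78233.5.

78230 deer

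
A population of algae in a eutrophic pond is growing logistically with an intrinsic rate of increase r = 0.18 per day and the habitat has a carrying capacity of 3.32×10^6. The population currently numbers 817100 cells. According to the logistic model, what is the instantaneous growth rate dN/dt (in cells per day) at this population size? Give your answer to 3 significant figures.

dN/dt = rN(1 − N/K) = 0.18 × 817100 × (1 − 817100/3.32×10^6).
1 − 817100/3.32×10^6 = 0.75389; dN/dt = 0.18 × 817100 × 0.75389 = 1.1088×10^5.

111000 cells per day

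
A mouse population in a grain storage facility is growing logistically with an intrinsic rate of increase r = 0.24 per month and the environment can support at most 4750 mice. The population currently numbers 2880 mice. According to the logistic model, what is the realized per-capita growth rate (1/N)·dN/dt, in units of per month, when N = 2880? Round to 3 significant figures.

0.0945 per month

(1/N)·dN/dt = r(1 − N/K) = 0.24 × (1 − 2880/4750).
= 0.24 × 0.39368 = 0.094484.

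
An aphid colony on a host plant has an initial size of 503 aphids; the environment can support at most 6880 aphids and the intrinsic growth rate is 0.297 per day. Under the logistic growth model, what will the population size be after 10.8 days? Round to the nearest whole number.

A = (K − N₀)/N₀ = (6880 − 503)/503 = 12.678.
N(t) = K/(1 + A·e^(−rt)) = 6880/(1 + 12.678×e^(−0.297×10.8)).
e^(−3.208) = 0.040454; denominator = 1 + 12.678×0.040454 = 1.5129.
N = 6880/1.5129 = 4547.65.

4548 aphids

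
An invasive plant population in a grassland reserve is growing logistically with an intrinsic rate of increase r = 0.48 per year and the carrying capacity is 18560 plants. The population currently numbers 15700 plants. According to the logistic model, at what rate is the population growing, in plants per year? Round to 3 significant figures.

dN/dt = rN(1 − N/K) = 0.48 × 15700 × (1 − 15700/18560).
1 − 15700/18560 = 0.15409; dN/dt = 0.48 × 15700 × 0.15409 = 1161.3.

1160 plants per year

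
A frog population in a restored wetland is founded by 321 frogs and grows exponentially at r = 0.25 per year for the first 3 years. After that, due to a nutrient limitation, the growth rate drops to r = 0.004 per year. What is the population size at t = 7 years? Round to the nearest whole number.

691 frogs

Phase 1: N(3) = 321·e^(0.25×3) = 321·e^0.75 = 679.557.
Phase 2 runs for 7 − 3 = 4 years at r = 0.004.
N(7) = 679.557·e^(0.004×4) = 679.557·e^0.016 = 690.517.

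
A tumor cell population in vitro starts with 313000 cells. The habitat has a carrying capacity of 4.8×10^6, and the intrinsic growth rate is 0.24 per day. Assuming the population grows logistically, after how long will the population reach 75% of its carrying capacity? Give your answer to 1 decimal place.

15.7 days

A = (K − N₀)/N₀ = (4.8×10^6 − 313000)/313000 = 14.335.
Solve 4.8×10^6/(1 + 14.335·e^(−0.24t)) = 3.6×10^6: 1 + 14.335·e^(−0.24t) = 1.3333, so e^(−0.24t) = 0.0232524.
−0.24·t = ln(0.0232524) = -3.7613, so t = 3.7613/0.24 = 15.672.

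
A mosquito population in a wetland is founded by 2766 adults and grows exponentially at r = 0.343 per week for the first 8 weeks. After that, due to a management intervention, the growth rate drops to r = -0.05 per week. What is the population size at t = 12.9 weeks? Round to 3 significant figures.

33700 adults

Phase 1: N(8) = 2766·e^(0.343×8) = 2766·e^2.744 = 43008.7.
Phase 2 runs for 12.9 − 8 = 4.9 weeks at r = -0.05.
N(12.9) = 43008.7·e^(-0.05×4.9) = 43008.7·e^-0.245 = 33663.1.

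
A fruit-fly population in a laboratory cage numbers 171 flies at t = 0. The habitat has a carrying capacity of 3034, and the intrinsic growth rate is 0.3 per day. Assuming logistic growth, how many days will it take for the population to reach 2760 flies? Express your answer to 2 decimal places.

17.09 days

A = (K − N₀)/N₀ = (3034 − 171)/171 = 16.743.
Solve 3034/(1 + 16.743·e^(−0.3t)) = 2760: 1 + 16.743·e^(−0.3t) = 1.0993, so e^(−0.3t) = 0.00592948.
−0.3·t = ln(0.00592948) = -5.1278, so t = 5.1278/0.3 = 17.093.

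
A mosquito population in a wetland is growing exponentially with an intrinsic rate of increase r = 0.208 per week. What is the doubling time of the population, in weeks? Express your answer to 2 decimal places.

Doubling time t_d = ln(2)/r = 0.6931/0.208 = 3.3324.

3.33 weeks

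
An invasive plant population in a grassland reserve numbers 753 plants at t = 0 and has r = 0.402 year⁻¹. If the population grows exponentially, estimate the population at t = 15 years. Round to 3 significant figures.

313000 plants

N(t) = N₀·e^(rt) = 753 × e^(0.402×15) = 753 × e^6.03.
e^6.03 ≈ 415.72, so N ≈ 753 × 415.72 = 313033.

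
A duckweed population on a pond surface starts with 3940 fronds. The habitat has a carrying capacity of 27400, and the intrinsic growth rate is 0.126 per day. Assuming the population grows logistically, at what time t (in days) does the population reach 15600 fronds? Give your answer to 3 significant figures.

16.4 days

A = (K − N₀)/N₀ = (27400 − 3940)/3940 = 5.9543.
Solve 27400/(1 + 5.9543·e^(−0.126t)) = 15600: 1 + 5.9543·e^(−0.126t) = 1.7564, so e^(−0.126t) = 0.127036.
−0.126·t = ln(0.127036) = -2.0633, so t = 2.0633/0.126 = 16.375.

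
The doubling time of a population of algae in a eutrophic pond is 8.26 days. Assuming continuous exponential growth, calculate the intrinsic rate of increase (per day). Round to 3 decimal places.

0.084 per day

r = ln(2)/t_d = 0.6931/8.26 = 0.083916.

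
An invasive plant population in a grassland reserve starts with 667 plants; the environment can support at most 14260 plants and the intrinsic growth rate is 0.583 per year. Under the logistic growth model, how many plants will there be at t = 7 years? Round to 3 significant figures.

A = (K − N₀)/N₀ = (14260 − 667)/667 = 20.379.
N(t) = K/(1 + A·e^(−rt)) = 14260/(1 + 20.379×e^(−0.583×7)).
e^(−4.081) = 0.016891; denominator = 1 + 20.379×0.016891 = 1.3442.
N = 14260/1.3442 = 10608.4.

10600 plants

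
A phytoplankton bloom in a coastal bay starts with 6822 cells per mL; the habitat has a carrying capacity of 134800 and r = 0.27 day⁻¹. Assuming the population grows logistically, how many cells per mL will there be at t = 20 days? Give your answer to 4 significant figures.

124300 cells per mL

A = (K − N₀)/N₀ = (134800 − 6822)/6822 = 18.76.
N(t) = K/(1 + A·e^(−rt)) = 134800/(1 + 18.76×e^(−0.27×20)).
e^(−5.4) = 0.0045166; denominator = 1 + 18.76×0.0045166 = 1.0847.
N = 134800/1.0847 = 124271.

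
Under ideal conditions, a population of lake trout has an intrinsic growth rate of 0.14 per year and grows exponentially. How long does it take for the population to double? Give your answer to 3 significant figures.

4.95 years

Doubling time t_d = ln(2)/r = 0.6931/0.14 = 4.9511.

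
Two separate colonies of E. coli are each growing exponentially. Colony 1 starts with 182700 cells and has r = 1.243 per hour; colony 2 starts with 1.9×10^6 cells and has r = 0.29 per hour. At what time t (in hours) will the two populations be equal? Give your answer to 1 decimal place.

Set 182700·e^(1.243t) = 1.9×10^6·e^(0.29t).
e^((1.243 − 0.29)t) = 1.9×10^6/182700 → e^(0.953·t) = 10.4.
0.953·t = ln(10.4) = 2.3418, so t = 2.3418/0.953 = 2.4573.

2.5 hours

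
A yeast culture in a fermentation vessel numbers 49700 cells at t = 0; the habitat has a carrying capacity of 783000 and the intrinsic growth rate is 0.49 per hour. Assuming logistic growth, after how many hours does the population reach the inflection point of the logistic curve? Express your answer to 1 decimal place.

Logistic growth is fastest at N = K/2 = 391500.
A = (K − N₀)/N₀ = 14.755. Set K/(1 + A·e^(−rt)) = K/2 → A·e^(−rt) = 1.
e^(−0.49t) = 1/14.755 = 0.0677758, so t = ln(14.755)/0.49 = 2.6915/0.49 = 5.493.

5.5 hours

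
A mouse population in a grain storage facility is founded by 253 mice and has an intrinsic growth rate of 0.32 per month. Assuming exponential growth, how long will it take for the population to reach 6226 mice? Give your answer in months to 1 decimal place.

Set N₀·e^(rt) = 6226: e^(0.32·t) = 6226/253 = 24.609.
0.32·t = ln(24.609) = 3.2031, so t = 3.2031/0.32 = 10.01.

10.0 months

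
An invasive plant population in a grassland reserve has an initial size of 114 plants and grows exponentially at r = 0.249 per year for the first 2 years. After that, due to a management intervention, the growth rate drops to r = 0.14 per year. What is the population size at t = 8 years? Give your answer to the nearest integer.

435 plants

Phase 1: N(2) = 114·e^(0.249×2) = 114·e^0.498 = 187.579.
Phase 2 runs for 8 − 2 = 6 years at r = 0.14.
N(8) = 187.579·e^(0.14×6) = 187.579·e^0.84 = 434.501.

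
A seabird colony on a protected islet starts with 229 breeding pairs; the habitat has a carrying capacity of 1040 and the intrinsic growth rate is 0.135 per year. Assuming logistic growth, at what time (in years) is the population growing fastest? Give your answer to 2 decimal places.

9.37 years

Logistic growth is fastest at N = K/2 = 520.
A = (K − N₀)/N₀ = 3.5415. Set K/(1 + A·e^(−rt)) = K/2 → A·e^(−rt) = 1.
e^(−0.135t) = 1/3.5415 = 0.282367, so t = ln(3.5415)/0.135 = 1.2645/0.135 = 9.367.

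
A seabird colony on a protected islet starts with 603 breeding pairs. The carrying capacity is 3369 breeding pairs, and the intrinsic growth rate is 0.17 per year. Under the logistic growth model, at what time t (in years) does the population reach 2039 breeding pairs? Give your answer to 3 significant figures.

A = (K − N₀)/N₀ = (3369 − 603)/603 = 4.5871.
Solve 3369/(1 + 4.5871·e^(−0.17t)) = 2039: 1 + 4.5871·e^(−0.17t) = 1.6523, so e^(−0.17t) = 0.1422.
−0.17·t = ln(0.1422) = -1.9505, so t = 1.9505/0.17 = 11.474.

11.5 years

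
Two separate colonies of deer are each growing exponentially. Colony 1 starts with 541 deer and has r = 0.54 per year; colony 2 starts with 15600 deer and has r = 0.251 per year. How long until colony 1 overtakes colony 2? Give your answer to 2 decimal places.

Set 541·e^(0.54t) = 15600·e^(0.251t).
e^((0.54 − 0.251)t) = 15600/541 → e^(0.289·t) = 28.835.
0.289·t = ln(28.835) = 3.3616, so t = 3.3616/0.289 = 11.632.

11.63 years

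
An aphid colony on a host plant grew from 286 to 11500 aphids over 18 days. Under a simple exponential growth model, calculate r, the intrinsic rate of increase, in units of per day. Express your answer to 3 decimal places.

From N(t) = N₀·e^(rt): e^(r·18) = 11500/286 = 40.21.
r·18 = ln(40.21) = 3.6941, so r = 3.6941/18 = 0.20523.

0.205 per day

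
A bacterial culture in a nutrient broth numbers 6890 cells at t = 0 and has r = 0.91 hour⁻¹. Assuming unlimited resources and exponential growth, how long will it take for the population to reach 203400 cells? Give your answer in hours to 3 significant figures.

3.72 hours

Set N₀·e^(rt) = 203400: e^(0.91·t) = 203400/6890 = 29.521.
0.91·t = ln(29.521) = 3.3851, so t = 3.3851/0.91 = 3.7199.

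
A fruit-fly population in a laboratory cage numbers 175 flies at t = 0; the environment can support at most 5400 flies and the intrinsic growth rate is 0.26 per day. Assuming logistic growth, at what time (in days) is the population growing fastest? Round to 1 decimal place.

Logistic growth is fastest at N = K/2 = 2700.
A = (K − N₀)/N₀ = 29.857. Set K/(1 + A·e^(−rt)) = K/2 → A·e^(−rt) = 1.
e^(−0.26t) = 1/29.857 = 0.0334928, so t = ln(29.857)/0.26 = 3.3964/0.26 = 13.063.

13.1 days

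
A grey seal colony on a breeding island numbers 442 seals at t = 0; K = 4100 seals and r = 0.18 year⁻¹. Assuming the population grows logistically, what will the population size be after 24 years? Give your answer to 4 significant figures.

3693 seals

A = (K − N₀)/N₀ = (4100 − 442)/442 = 8.276.
N(t) = K/(1 + A·e^(−rt)) = 4100/(1 + 8.276×e^(−0.18×24)).
e^(−4.32) = 0.0133; denominator = 1 + 8.276×0.0133 = 1.1101.
N = 4100/1.1101 = 3693.46.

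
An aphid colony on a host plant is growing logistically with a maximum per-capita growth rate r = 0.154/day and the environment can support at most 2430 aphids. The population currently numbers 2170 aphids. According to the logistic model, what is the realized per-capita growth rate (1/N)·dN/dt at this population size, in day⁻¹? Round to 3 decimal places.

(1/N)·dN/dt = r(1 − N/K) = 0.154 × (1 − 2170/2430).
= 0.154 × 0.107 = 0.016477.

0.016 per day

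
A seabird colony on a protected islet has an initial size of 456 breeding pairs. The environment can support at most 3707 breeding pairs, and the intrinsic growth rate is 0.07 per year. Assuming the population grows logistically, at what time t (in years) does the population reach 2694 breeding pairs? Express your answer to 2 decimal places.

42.03 years

A = (K − N₀)/N₀ = (3707 − 456)/456 = 7.1294.
Solve 3707/(1 + 7.1294·e^(−0.07t)) = 2694: 1 + 7.1294·e^(−0.07t) = 1.376, so e^(−0.07t) = 0.0527424.
−0.07·t = ln(0.0527424) = -2.9423, so t = 2.9423/0.07 = 42.033.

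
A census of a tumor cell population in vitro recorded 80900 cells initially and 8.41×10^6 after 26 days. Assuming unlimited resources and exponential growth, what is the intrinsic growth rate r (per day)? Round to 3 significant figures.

From N(t) = N₀·e^(rt): e^(r·26) = 8.41×10^6/80900 = 103.96.
r·26 = ln(103.96) = 4.644, so r = 4.644/26 = 0.17861.

0.179 per day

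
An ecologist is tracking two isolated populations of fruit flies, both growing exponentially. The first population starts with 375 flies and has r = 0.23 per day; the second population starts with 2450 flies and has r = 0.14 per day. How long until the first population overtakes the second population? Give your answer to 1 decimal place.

20.9 days

Set 375·e^(0.23t) = 2450·e^(0.14t).
e^((0.23 − 0.14)t) = 2450/375 → e^(0.09·t) = 6.5333.
0.09·t = ln(6.5333) = 1.8769, so t = 1.8769/0.09 = 20.855.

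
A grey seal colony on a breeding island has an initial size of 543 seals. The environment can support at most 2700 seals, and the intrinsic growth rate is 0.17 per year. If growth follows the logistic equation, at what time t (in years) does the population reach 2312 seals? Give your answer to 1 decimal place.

A = (K − N₀)/N₀ = (2700 − 543)/543 = 3.9724.
Solve 2700/(1 + 3.9724·e^(−0.17t)) = 2312: 1 + 3.9724·e^(−0.17t) = 1.1678, so e^(−0.17t) = 0.0422468.
−0.17·t = ln(0.0422468) = -3.1642, so t = 3.1642/0.17 = 18.613.

18.6 years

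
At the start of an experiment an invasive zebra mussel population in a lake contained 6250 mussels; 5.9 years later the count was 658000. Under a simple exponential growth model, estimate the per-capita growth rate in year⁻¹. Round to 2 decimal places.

From N(t) = N₀·e^(rt): e^(r·5.9) = 658000/6250 = 105.28.
r·5.9 = ln(105.28) = 4.6566, so r = 4.6566/5.9 = 0.78926.

0.79 per year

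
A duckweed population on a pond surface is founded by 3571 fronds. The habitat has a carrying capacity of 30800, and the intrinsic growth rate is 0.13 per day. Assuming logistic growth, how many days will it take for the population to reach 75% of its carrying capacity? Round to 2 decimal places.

A = (K − N₀)/N₀ = (30800 − 3571)/3571 = 7.625.
Solve 30800/(1 + 7.625·e^(−0.13t)) = 23100: 1 + 7.625·e^(−0.13t) = 1.3333, so e^(−0.13t) = 0.0437156.
−0.13·t = ln(0.0437156) = -3.13, so t = 3.13/0.13 = 24.077.

24.08 days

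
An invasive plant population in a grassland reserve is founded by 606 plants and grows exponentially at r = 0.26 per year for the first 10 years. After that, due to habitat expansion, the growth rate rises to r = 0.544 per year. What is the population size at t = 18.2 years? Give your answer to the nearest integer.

Phase 1: N(10) = 606·e^(0.26×10) = 606·e^2.6 = 8159.03.
Phase 2 runs for 18.2 − 10 = 8.2 years at r = 0.544.
N(18.2) = 8159.03·e^(0.544×8.2) = 8159.03·e^4.461 = 706219.

706219 plants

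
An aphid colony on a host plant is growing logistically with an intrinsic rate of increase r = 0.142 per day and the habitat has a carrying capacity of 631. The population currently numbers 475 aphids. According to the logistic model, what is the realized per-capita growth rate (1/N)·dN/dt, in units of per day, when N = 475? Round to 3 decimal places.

0.035 per day

(1/N)·dN/dt = r(1 − N/K) = 0.142 × (1 − 475/631).
= 0.142 × 0.24723 = 0.035106.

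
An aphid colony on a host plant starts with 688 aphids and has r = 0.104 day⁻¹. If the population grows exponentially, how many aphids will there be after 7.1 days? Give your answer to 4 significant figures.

N(t) = N₀·e^(rt) = 688 × e^(0.104×7.1) = 688 × e^0.7384.
e^0.7384 ≈ 2.0926, so N ≈ 688 × 2.0926 = 1439.7.

1440 aphids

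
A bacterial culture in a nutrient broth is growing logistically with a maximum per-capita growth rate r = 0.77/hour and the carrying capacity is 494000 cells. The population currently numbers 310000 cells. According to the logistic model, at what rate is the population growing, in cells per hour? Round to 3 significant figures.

88900 cells per hour

dN/dt = rN(1 − N/K) = 0.77 × 310000 × (1 − 310000/494000).
1 − 310000/494000 = 0.37247; dN/dt = 0.77 × 310000 × 0.37247 = 88909.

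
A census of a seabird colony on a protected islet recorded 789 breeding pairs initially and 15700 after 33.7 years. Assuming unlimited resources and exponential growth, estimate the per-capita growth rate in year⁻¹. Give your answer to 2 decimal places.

0.09 per year

From N(t) = N₀·e^(rt): e^(r·33.7) = 15700/789 = 19.899.
r·33.7 = ln(19.899) = 2.9906, so r = 2.9906/33.7 = 0.088743.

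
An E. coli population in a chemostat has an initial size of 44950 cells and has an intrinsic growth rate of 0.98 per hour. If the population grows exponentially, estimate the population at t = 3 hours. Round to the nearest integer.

850267 cells

N(t) = N₀·e^(rt) = 44950 × e^(0.98×3) = 44950 × e^2.94.
e^2.94 ≈ 18.916, so N ≈ 44950 × 18.916 = 850267.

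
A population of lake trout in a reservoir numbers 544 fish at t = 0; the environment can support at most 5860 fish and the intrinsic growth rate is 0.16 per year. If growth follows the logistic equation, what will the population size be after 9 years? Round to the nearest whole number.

A = (K − N₀)/N₀ = (5860 − 544)/544 = 9.7721.
N(t) = K/(1 + A·e^(−rt)) = 5860/(1 + 9.7721×e^(−0.16×9)).
e^(−1.44) = 0.23693; denominator = 1 + 9.7721×0.23693 = 3.3153.
N = 5860/3.3153 = 1767.58.

1768 fish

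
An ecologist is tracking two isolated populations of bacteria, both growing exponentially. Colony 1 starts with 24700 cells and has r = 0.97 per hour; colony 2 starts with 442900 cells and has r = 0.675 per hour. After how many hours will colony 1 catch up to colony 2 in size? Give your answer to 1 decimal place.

Set 24700·e^(0.97t) = 442900·e^(0.675t).
e^((0.97 − 0.675)t) = 442900/24700 → e^(0.295·t) = 17.931.
0.295·t = ln(17.931) = 2.8865, so t = 2.8865/0.295 = 9.7849.

9.8 hours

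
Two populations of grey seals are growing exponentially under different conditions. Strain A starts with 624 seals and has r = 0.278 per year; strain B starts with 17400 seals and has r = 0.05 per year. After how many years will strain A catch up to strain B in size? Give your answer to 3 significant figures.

Set 624·e^(0.278t) = 17400·e^(0.05t).
e^((0.278 − 0.05)t) = 17400/624 → e^(0.228·t) = 27.885.
0.228·t = ln(27.885) = 3.3281, so t = 3.3281/0.228 = 14.597.

14.6 years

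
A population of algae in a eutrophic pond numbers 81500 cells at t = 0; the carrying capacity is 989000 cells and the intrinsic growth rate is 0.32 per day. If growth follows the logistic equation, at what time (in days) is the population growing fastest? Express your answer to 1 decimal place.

7.5 days

Logistic growth is fastest at N = K/2 = 494500.
A = (K − N₀)/N₀ = 11.135. Set K/(1 + A·e^(−rt)) = K/2 → A·e^(−rt) = 1.
e^(−0.32t) = 1/11.135 = 0.0898072, so t = ln(11.135)/0.32 = 2.4101/0.32 = 7.5315.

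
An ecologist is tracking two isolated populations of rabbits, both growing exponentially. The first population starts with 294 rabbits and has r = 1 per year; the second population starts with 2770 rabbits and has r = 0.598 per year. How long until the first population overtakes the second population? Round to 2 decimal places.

Set 294·e^(1t) = 2770·e^(0.598t).
e^((1 − 0.598)t) = 2770/294 → e^(0.402·t) = 9.4218.
0.402·t = ln(9.4218) = 2.243, so t = 2.243/0.402 = 5.5797.

5.58 years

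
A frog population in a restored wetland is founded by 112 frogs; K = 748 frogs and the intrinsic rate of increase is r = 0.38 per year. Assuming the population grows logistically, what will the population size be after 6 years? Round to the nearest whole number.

473 frogs

A = (K − N₀)/N₀ = (748 − 112)/112 = 5.6786.
N(t) = K/(1 + A·e^(−rt)) = 748/(1 + 5.6786×e^(−0.38×6)).
e^(−2.28) = 0.10228; denominator = 1 + 5.6786×0.10228 = 1.5808.
N = 748/1.5808 = 473.17.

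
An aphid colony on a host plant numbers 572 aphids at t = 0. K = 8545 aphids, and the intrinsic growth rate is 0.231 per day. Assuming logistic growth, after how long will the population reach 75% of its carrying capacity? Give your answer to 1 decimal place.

16.2 days

A = (K − N₀)/N₀ = (8545 − 572)/572 = 13.939.
Solve 8545/(1 + 13.939·e^(−0.231t)) = 6408.75: 1 + 13.939·e^(−0.231t) = 1.3333, so e^(−0.231t) = 0.023914.
−0.231·t = ln(0.023914) = -3.7333, so t = 3.7333/0.231 = 16.161.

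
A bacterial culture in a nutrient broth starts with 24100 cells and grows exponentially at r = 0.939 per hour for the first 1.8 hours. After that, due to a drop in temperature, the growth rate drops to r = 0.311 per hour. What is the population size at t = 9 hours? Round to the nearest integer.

1226122 cells

Phase 1: N(1.8) = 24100·e^(0.939×1.8) = 24100·e^1.69 = 130636.
Phase 2 runs for 9 − 1.8 = 7.2 hours at r = 0.311.
N(9) = 130636·e^(0.311×7.2) = 130636·e^2.239 = 1.226122×10^6.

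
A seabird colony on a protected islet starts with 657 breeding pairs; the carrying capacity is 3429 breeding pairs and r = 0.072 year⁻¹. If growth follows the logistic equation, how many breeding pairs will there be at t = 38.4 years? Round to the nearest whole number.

A = (K − N₀)/N₀ = (3429 − 657)/657 = 4.2192.
N(t) = K/(1 + A·e^(−rt)) = 3429/(1 + 4.2192×e^(−0.072×38.4)).
e^(−2.765) = 0.062989; denominator = 1 + 4.2192×0.062989 = 1.2658.
N = 3429/1.2658 = 2709.04.

2709 breeding pairs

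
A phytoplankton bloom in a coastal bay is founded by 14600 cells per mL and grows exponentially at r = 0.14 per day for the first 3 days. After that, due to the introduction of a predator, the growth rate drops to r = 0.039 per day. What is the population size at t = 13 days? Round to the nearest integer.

32819 cells per mL

Phase 1: N(3) = 14600·e^(0.14×3) = 14600·e^0.42 = 22220.6.
Phase 2 runs for 13 − 3 = 10 days at r = 0.039.
N(13) = 22220.6·e^(0.039×10) = 22220.6·e^0.39 = 32819.5.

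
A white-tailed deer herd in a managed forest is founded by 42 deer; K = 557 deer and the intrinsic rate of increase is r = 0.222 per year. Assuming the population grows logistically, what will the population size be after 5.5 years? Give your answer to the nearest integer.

A = (K − N₀)/N₀ = (557 − 42)/42 = 12.262.
N(t) = K/(1 + A·e^(−rt)) = 557/(1 + 12.262×e^(−0.222×5.5)).
e^(−1.221) = 0.29494; denominator = 1 + 12.262×0.29494 = 4.6165.
N = 557/4.6165 = 120.655.

121 deer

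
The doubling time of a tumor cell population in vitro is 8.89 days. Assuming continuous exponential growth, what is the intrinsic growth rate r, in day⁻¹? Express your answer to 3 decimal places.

r = ln(2)/t_d = 0.6931/8.89 = 0.077969.

0.078 per day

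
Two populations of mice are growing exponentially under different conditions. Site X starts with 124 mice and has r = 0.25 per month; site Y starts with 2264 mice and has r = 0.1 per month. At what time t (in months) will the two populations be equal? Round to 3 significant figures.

Set 124·e^(0.25t) = 2264·e^(0.1t).
e^((0.25 − 0.1)t) = 2264/124 → e^(0.15·t) = 18.258.
0.15·t = ln(18.258) = 2.9046, so t = 2.9046/0.15 = 19.364.

19.4 months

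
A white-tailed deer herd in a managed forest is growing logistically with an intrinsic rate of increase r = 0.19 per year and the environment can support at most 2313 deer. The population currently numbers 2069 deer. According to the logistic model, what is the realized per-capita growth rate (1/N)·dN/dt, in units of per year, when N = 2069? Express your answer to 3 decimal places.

0.020 per year

(1/N)·dN/dt = r(1 − N/K) = 0.19 × (1 − 2069/2313).
= 0.19 × 0.10549 = 0.020043.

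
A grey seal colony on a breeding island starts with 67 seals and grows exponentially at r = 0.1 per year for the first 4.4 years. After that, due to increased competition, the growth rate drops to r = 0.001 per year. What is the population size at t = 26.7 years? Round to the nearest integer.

Phase 1: N(4.4) = 67·e^(0.1×4.4) = 67·e^0.44 = 104.031.
Phase 2 runs for 26.7 − 4.4 = 22.3 years at r = 0.001.
N(26.7) = 104.031·e^(0.001×22.3) = 104.031·e^0.0223 = 106.377.

106 seals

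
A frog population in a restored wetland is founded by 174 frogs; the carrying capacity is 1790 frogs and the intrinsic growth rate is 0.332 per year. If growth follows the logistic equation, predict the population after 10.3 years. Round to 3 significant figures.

A = (K − N₀)/N₀ = (1790 − 174)/174 = 9.2874.
N(t) = K/(1 + A·e^(−rt)) = 1790/(1 + 9.2874×e^(−0.332×10.3)).
e^(−3.42) = 0.032726; denominator = 1 + 9.2874×0.032726 = 1.3039.
N = 1790/1.3039 = 1372.77.

1370 frogs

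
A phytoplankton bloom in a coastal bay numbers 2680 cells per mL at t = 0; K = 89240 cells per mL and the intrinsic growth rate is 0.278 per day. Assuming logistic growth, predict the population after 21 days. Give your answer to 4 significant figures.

A = (K − N₀)/N₀ = (89240 − 2680)/2680 = 32.299.
N(t) = K/(1 + A·e^(−rt)) = 89240/(1 + 32.299×e^(−0.278×21)).
e^(−5.838) = 0.0029147; denominator = 1 + 32.299×0.0029147 = 1.0941.
N = 89240/1.0941 = 81561.8.

81560 cells per mL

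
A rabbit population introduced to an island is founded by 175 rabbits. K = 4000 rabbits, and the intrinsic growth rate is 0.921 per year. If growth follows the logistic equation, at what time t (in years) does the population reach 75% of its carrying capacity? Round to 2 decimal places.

A = (K − N₀)/N₀ = (4000 − 175)/175 = 21.857.
Solve 4000/(1 + 21.857·e^(−0.921t)) = 3000: 1 + 21.857·e^(−0.921t) = 1.3333, so e^(−0.921t) = 0.0152505.
−0.921·t = ln(0.0152505) = -4.1831, so t = 4.1831/0.921 = 4.542.

4.54 years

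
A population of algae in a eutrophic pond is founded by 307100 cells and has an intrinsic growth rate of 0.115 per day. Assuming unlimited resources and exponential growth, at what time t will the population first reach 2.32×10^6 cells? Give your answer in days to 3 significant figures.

17.6 days

Set N₀·e^(rt) = 2.32×10^6: e^(0.115·t) = 2.32×10^6/307100 = 7.5545.
0.115·t = ln(7.5545) = 2.0221, so t = 2.0221/0.115 = 17.584.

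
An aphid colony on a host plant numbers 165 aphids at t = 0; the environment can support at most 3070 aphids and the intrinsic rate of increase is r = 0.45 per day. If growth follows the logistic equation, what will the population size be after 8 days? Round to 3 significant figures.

2070 aphids

A = (K − N₀)/N₀ = (3070 − 165)/165 = 17.606.
N(t) = K/(1 + A·e^(−rt)) = 3070/(1 + 17.606×e^(−0.45×8)).
e^(−3.6) = 0.027324; denominator = 1 + 17.606×0.027324 = 1.4811.
N = 3070/1.4811 = 2072.84.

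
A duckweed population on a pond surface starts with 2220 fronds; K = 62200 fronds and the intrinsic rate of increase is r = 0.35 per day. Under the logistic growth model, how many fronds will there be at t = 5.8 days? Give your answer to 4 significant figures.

A = (K − N₀)/N₀ = (62200 − 2220)/2220 = 27.018.
N(t) = K/(1 + A·e^(−rt)) = 62200/(1 + 27.018×e^(−0.35×5.8)).
e^(−2.03) = 0.13134; denominator = 1 + 27.018×0.13134 = 4.5484.
N = 62200/4.5484 = 13675.1.

13680 fronds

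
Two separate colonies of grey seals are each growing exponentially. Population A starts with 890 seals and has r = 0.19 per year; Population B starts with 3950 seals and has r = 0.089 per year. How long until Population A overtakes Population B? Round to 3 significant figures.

Set 890·e^(0.19t) = 3950·e^(0.089t).
e^((0.19 − 0.089)t) = 3950/890 → e^(0.101·t) = 4.4382.
0.101·t = ln(4.4382) = 1.4902, so t = 1.4902/0.101 = 14.755.

14.8 years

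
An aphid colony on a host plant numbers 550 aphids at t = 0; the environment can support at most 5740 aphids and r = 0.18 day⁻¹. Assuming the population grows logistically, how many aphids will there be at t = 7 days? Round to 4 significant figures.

A = (K − N₀)/N₀ = (5740 − 550)/550 = 9.4364.
N(t) = K/(1 + A·e^(−rt)) = 5740/(1 + 9.4364×e^(−0.18×7)).
e^(−1.26) = 0.28365; denominator = 1 + 9.4364×0.28365 = 3.6767.
N = 5740/3.6767 = 1561.2.

1561 aphids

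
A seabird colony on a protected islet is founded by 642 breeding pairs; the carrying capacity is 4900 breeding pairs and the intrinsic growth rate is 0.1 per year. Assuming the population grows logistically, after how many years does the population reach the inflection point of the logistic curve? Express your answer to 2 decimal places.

Logistic growth is fastest at N = K/2 = 2450.
A = (K − N₀)/N₀ = 6.6324. Set K/(1 + A·e^(−rt)) = K/2 → A·e^(−rt) = 1.
e^(−0.1t) = 1/6.6324 = 0.150775, so t = ln(6.6324)/0.1 = 1.892/0.1 = 18.92.

18.92 years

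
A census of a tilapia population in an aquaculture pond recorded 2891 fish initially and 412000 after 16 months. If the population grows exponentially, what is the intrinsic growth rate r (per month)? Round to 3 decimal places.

0.310 per month

From N(t) = N₀·e^(rt): e^(r·16) = 412000/2891 = 142.51.
r·16 = ln(142.51) = 4.9594, so r = 4.9594/16 = 0.30996.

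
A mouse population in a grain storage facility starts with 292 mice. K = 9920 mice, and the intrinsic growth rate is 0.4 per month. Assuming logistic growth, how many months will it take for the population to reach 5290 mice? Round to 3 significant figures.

9.07 months

A = (K − N₀)/N₀ = (9920 − 292)/292 = 32.973.
Solve 9920/(1 + 32.973·e^(−0.4t)) = 5290: 1 + 32.973·e^(−0.4t) = 1.8752, so e^(−0.4t) = 0.0265443.
−0.4·t = ln(0.0265443) = -3.6289, so t = 3.6289/0.4 = 9.0723.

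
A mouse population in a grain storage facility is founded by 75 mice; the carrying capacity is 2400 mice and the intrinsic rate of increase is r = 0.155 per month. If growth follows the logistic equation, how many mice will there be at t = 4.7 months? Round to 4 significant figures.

150.4 mice

A = (K − N₀)/N₀ = (2400 − 75)/75 = 31.
N(t) = K/(1 + A·e^(−rt)) = 2400/(1 + 31×e^(−0.155×4.7)).
e^(−0.7285) = 0.48263; denominator = 1 + 31×0.48263 = 15.962.
N = 2400/15.962 = 150.361.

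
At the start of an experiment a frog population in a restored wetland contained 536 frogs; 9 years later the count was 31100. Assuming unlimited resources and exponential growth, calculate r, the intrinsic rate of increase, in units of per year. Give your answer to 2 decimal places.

From N(t) = N₀·e^(rt): e^(r·9) = 31100/536 = 58.022.
r·9 = ln(58.022) = 4.0608, so r = 4.0608/9 = 0.4512.

0.45 per year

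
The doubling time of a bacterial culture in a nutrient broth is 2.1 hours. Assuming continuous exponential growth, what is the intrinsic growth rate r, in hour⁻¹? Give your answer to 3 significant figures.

r = ln(2)/t_d = 0.6931/2.1 = 0.33007.

0.330 per hour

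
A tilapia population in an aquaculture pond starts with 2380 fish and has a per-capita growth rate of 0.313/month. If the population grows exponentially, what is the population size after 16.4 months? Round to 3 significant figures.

404000 fish

N(t) = N₀·e^(rt) = 2380 × e^(0.313×16.4) = 2380 × e^5.133.
e^5.133 ≈ 169.56, so N ≈ 2380 × 169.56 = 403550.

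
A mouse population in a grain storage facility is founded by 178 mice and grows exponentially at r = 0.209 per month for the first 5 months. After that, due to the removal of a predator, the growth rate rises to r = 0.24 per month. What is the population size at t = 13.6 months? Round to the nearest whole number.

3987 mice

Phase 1: N(5) = 178·e^(0.209×5) = 178·e^1.045 = 506.125.
Phase 2 runs for 13.6 − 5 = 8.6 months at r = 0.24.
N(13.6) = 506.125·e^(0.24×8.6) = 506.125·e^2.064 = 3986.96.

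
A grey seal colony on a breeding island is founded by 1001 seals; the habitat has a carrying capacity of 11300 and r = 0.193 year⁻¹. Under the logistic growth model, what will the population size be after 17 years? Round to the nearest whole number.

8148 seals

A = (K − N₀)/N₀ = (11300 − 1001)/1001 = 10.289.
N(t) = K/(1 + A·e^(−rt)) = 11300/(1 + 10.289×e^(−0.193×17)).
e^(−3.281) = 0.037591; denominator = 1 + 10.289×0.037591 = 1.3868.
N = 11300/1.3868 = 8148.49.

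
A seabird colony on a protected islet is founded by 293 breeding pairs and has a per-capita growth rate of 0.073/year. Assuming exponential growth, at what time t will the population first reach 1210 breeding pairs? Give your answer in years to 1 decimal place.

19.4 years

Set N₀·e^(rt) = 1210: e^(0.073·t) = 1210/293 = 4.1297.
0.073·t = ln(4.1297) = 1.4182, so t = 1.4182/0.073 = 19.427.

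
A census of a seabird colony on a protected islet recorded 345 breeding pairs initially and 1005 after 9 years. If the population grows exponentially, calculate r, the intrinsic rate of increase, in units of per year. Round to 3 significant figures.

0.119 per year

From N(t) = N₀·e^(rt): e^(r·9) = 1005/345 = 2.913.
r·9 = ln(2.913) = 1.0692, so r = 1.0692/9 = 0.1188.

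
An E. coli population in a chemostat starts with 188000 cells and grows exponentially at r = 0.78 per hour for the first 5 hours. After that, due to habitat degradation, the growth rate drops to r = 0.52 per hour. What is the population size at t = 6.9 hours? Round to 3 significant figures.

24900000 cells

Phase 1: N(5) = 188000·e^(0.78×5) = 188000·e^3.9 = 9.28766×10^6.
Phase 2 runs for 6.9 − 5 = 1.9 hours at r = 0.52.
N(6.9) = 9.28766×10^6·e^(0.52×1.9) = 9.28766×10^6·e^0.988 = 2.494533×10^7.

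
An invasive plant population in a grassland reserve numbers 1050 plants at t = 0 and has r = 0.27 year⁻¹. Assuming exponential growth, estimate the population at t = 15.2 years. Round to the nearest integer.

63611 plants

N(t) = N₀·e^(rt) = 1050 × e^(0.27×15.2) = 1050 × e^4.104.
e^4.104 ≈ 60.582, so N ≈ 1050 × 60.582 = 63611.2.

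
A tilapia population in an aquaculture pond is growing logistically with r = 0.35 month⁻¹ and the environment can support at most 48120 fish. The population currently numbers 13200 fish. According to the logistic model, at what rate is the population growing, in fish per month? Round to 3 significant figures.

dN/dt = rN(1 − N/K) = 0.35 × 13200 × (1 − 13200/48120).
1 − 13200/48120 = 0.72569; dN/dt = 0.35 × 13200 × 0.72569 = 3352.7.

3350 fish per month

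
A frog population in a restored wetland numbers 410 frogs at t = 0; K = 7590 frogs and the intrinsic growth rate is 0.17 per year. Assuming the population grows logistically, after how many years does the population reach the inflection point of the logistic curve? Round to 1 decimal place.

16.8 years

Logistic growth is fastest at N = K/2 = 3795.
A = (K − N₀)/N₀ = 17.512. Set K/(1 + A·e^(−rt)) = K/2 → A·e^(−rt) = 1.
e^(−0.17t) = 1/17.512 = 0.0571031, so t = ln(17.512)/0.17 = 2.8629/0.17 = 16.841.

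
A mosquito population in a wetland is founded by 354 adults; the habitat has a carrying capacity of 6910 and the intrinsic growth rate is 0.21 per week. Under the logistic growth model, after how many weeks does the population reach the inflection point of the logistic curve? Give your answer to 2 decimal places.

13.90 weeks

Logistic growth is fastest at N = K/2 = 3455.
A = (K − N₀)/N₀ = 18.52. Set K/(1 + A·e^(−rt)) = K/2 → A·e^(−rt) = 1.
e^(−0.21t) = 1/18.52 = 0.0539963, so t = ln(18.52)/0.21 = 2.9188/0.21 = 13.899.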